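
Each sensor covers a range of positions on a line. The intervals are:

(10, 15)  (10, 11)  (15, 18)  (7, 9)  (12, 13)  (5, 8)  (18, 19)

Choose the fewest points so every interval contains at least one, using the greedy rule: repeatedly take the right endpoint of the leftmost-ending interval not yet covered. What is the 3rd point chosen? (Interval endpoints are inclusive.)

13

Sort by right endpoint; whenever an interval is uncovered, place a point at its right end.
Sorted: [5,8] [7,9] [10,11] [12,13] [10,15] [15,18] [18,19]
{[5,8],[7,9]} hit by 8; {[10,11]} hit by 11; {[12,13],[10,15]} hit by 13; {[15,18],[18,19]} hit by 18.
Points: 8, 11, 13, 18 (4 total).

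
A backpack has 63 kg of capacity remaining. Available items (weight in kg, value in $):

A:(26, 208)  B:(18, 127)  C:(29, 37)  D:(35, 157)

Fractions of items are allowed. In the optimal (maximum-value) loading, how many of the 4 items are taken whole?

2

Ratios (sorted): A 8.00, B 7.06, D 4.49, C 1.28
take A (26 @ 208); take B (18 @ 127); take 19/35 of D → 85.23. Capacity used 63/63.
2 item(s) taken whole; one partial (take 19/35 of D).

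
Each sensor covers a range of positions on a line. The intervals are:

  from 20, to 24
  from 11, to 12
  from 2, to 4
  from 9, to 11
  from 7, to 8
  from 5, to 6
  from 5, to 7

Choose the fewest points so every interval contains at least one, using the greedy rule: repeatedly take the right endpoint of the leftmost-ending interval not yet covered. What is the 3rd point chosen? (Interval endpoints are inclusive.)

8

Sort by right endpoint; whenever an interval is uncovered, place a point at its right end.
By right end: [2,4]  [5,6]  [5,7]  [7,8]  [9,11]  [11,12]  [20,24]
[2,4] uncovered → point at 4; [5,6] uncovered → point at 6; [7,8] uncovered → point at 8; [9,11] uncovered → point at 11; [20,24] uncovered → point at 24.
Points: 4, 6, 8, 11, 24 (5 total).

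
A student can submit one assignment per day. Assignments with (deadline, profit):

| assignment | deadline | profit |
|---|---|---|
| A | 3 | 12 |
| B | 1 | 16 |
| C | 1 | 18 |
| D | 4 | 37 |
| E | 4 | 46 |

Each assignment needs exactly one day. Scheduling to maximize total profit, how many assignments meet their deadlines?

Sort by profit descending; place each in the latest free slot ≤ its deadline.
Profit order: E=46 D=37 C=18 B=16 A=12
Assign: E→slot 4, D→slot 3, C→slot 1, B skipped, A→slot 2.
Slots: [1:C] [2:A] [3:D] [4:E]
4 of 5 scheduled.

4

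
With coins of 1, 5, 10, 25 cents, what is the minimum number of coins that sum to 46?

Greedy: take as many of the largest coin as possible, then repeat with the remainder.
46 − 1×25→21 − 2×10→1 − 1×1→0
Total coins = 1 + 2 + 1 = 4

4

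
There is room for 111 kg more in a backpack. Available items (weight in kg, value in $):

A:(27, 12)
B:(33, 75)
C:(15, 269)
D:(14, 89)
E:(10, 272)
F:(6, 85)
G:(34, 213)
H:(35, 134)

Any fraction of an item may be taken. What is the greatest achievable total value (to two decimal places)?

1050.51

Order: E (272/10=27.20) > C (269/15=17.93) > F (85/6=14.17) > D (89/14=6.36) > G (213/34=6.26) > H (134/35=3.83) > B (75/33=2.27) > A (12/27=0.44)
Fill: take E (10 @ 272) → take C (15 @ 269) → take F (6 @ 85) → take D (14 @ 89) → take G (34 @ 213) → take 32/35 of H → 122.51; 111/111 used.
Total value = 1050.51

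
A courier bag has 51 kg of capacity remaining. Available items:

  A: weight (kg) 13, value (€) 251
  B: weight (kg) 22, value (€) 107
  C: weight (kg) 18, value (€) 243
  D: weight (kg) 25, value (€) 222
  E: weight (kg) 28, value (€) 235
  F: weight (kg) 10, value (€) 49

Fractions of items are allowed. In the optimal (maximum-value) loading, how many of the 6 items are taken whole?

2

Ratios (sorted): A 19.31, C 13.50, D 8.88, E 8.39, F 4.90, B 4.86
take A (13 @ 251); take C (18 @ 243); take 20/25 of D → 177.60. Capacity used 51/51.
2 item(s) taken whole; one partial (take 20/25 of D).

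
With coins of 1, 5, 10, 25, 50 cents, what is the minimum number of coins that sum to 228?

8

228 − 4×50→28 − 1×25→3 − 3×1→0
Total coins = 4 + 1 + 3 = 8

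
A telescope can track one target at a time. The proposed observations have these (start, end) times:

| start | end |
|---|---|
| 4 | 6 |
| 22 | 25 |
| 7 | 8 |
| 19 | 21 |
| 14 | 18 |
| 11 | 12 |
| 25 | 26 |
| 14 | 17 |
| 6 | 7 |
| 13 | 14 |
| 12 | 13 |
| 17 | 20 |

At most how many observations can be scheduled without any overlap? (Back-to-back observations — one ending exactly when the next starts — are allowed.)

10

Greedy by earliest finish: after sorting by end time, pick each interval compatible with the last pick.
Sorted by end: (4,6)  (6,7)  (7,8)  (11,12)  (12,13)  (13,14)  (14,17)  (14,18)  (17,20)  (19,21)  (22,25)  (25,26)
take (4,6); take (6,7); take (7,8); take (11,12); take (12,13); take (13,14); take (14,17); take (17,20); take (22,25); take (25,26).
Selected 10 observations.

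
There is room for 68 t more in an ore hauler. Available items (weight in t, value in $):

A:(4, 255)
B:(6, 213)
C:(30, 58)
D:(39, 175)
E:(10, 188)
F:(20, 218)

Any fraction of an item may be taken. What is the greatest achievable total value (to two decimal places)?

Sort by value per unit weight and fill in that order.
Order: A (255/4=63.75) > B (213/6=35.50) > E (188/10=18.80) > F (218/20=10.90) > D (175/39=4.49) > C (58/30=1.93)
Fill: take A (4 @ 255) → take B (6 @ 213) → take E (10 @ 188) → take F (20 @ 218) → take 28/39 of D → 125.64; 68/68 used.
Total value = 999.64

999.64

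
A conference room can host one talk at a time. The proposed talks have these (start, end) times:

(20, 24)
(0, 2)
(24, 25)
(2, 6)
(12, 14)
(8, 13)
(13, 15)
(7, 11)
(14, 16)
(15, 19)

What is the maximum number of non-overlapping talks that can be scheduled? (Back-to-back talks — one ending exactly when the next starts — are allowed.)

7

Sort by end time and greedily take each interval whose start is ≥ the last chosen end.
Sorted by end: (0,2)  (2,6)  (7,11)  (8,13)  (12,14)  (13,15)  (14,16)  (15,19)  (20,24)  (24,25)
take (0,2); take (2,6); take (7,11); take (12,14); skip (13,15); take (14,16); take (20,24); take (24,25).
Selected 7 talks.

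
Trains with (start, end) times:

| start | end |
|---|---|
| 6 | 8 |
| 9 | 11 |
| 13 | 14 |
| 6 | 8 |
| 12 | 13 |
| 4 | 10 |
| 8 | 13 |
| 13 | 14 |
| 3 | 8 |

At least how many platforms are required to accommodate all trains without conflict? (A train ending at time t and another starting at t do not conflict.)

4

The answer is the maximum number of intervals overlapping at any instant.
Events (time:±→running): 3:+→1 4:+→2 6:+→3 6:+→4 … peak 4.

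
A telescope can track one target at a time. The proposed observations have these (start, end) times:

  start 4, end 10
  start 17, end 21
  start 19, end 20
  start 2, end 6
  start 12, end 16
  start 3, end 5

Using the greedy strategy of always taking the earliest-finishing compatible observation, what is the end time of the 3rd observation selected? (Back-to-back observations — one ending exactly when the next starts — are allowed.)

Greedy by earliest finish: after sorting by end time, pick each interval compatible with the last pick.
Sorted by end: (3,5)  (2,6)  (4,10)  (12,16)  (19,20)  (17,21)
take (3,5); skip (2,6); take (12,16); take (19,20).
Selected: (3,5) (12,16) (19,20)

20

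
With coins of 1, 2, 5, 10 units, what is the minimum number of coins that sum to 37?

5

Use the largest denomination that fits, subtract, and repeat.
37 = 3×10 + 1×5 + 1×2
Total coins = 3 + 1 + 1 = 5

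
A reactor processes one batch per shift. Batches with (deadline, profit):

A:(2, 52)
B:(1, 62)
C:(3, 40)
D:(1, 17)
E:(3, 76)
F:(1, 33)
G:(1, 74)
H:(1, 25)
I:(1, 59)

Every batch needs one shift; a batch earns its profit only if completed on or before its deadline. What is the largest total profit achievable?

202

Sort by profit descending; place each in the latest free slot ≤ its deadline.
Profit order: E=76 G=74 B=62 I=59 A=52 C=40 F=33 H=25 D=17
Assign: E→slot 3, G→slot 1, B skipped, I skipped, A→slot 2, C skipped, F skipped, H skipped, D skipped.
Slots: [1:G] [2:A] [3:E]
Profit = 74 + 52 + 76 = 202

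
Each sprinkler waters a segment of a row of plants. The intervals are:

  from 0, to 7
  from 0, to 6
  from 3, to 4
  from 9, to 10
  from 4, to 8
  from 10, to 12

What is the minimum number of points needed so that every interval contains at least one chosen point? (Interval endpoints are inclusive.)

Sort by right endpoint; whenever an interval is uncovered, place a point at its right end.
Sorted: [3,4] [0,6] [0,7] [4,8] [9,10] [10,12]
{[3,4],[0,6],[0,7],[4,8]} hit by 4; {[9,10],[10,12]} hit by 10.
Points: 4, 10 (2 total).

2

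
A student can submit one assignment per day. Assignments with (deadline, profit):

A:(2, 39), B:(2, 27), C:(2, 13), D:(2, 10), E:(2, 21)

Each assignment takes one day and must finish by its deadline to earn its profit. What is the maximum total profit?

Profit order: A=39 B=27 E=21 C=13 D=10
Assign: A→slot 2, B→slot 1, E skipped, C skipped, D skipped.
Slots: [1:B] [2:A]
Profit = 27 + 39 = 66

66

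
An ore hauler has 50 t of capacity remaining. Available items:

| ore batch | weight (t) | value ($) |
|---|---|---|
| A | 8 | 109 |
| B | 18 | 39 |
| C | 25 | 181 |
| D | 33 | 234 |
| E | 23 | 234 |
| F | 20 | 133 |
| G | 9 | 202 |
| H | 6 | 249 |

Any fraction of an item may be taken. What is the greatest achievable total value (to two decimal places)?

822.96

Greedy by value/weight ratio, highest first.
Order: H (249/6=41.50) > G (202/9=22.44) > A (109/8=13.62) > E (234/23=10.17) > C (181/25=7.24) > D (234/33=7.09) > F (133/20=6.65) > B (39/18=2.17)
Fill: take H (6 @ 249) → take G (9 @ 202) → take A (8 @ 109) → take E (23 @ 234) → take 4/25 of C → 28.96; 50/50 used.
Total value = 822.96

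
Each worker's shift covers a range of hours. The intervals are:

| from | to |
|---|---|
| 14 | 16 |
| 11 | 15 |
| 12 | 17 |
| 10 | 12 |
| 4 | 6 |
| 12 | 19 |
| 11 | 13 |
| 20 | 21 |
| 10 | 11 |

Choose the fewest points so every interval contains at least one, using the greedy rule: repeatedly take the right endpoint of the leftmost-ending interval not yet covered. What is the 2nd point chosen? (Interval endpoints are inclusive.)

Sorted: [4,6] [10,11] [10,12] [11,13] [11,15] [14,16] [12,17] [12,19] [20,21]
{[4,6]} hit by 6; {[10,11],[10,12],[11,13],[11,15]} hit by 11; {[14,16],[12,17],[12,19]} hit by 16; {[20,21]} hit by 21.
Points: 6, 11, 16, 21 (4 total).

11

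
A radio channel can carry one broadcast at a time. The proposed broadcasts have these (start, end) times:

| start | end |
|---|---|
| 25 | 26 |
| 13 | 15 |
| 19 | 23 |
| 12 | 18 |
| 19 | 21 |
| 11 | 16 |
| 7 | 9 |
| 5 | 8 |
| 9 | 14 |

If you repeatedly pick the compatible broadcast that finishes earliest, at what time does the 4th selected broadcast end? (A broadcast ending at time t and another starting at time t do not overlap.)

By end time: (5,8), (7,9), (9,14), (13,15), (11,16), (12,18), (19,21), (19,23), (25,26).
Pick (5,8); next start ≥ 8 → (9,14); next start ≥ 14 → (19,21); next start ≥ 21 → (25,26).
Selected: (5,8) (9,14) (19,21) (25,26)

26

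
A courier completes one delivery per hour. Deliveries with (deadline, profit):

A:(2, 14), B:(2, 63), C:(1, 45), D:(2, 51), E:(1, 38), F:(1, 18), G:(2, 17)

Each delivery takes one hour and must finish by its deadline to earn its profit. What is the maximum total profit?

114

Take jobs in profit order; each goes to the latest open slot no later than its deadline.
Profit order: B=63 D=51 C=45 E=38 F=18 G=17 A=14
Assign: B→slot 2, D→slot 1, C skipped, E skipped, F skipped, G skipped, A skipped.
Slots: [1:D] [2:B]
Profit = 51 + 63 = 114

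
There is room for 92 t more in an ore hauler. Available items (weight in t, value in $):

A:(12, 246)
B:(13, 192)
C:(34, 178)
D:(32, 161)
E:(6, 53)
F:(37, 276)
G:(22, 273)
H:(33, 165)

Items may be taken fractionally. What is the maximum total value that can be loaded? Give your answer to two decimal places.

1050.47

Order: A (246/12=20.50) > B (192/13=14.77) > G (273/22=12.41) > E (53/6=8.83) > F (276/37=7.46) > C (178/34=5.24) > D (161/32=5.03) > H (165/33=5.00)
Fill: take A (12 @ 246) → take B (13 @ 192) → take G (22 @ 273) → take E (6 @ 53) → take F (37 @ 276) → take 2/34 of C → 10.47; 92/92 used.
Total value = 1050.47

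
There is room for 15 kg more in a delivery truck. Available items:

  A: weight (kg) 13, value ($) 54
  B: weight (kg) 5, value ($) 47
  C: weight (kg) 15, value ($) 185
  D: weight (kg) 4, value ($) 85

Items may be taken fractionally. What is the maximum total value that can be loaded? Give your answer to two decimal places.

220.67

Sort by value per unit weight and fill in that order.
Ratios (sorted): D 21.25, C 12.33, B 9.40, A 4.15
take D (4 @ 85); take 11/15 of C → 135.67. Capacity used 15/15.
Total value = 220.67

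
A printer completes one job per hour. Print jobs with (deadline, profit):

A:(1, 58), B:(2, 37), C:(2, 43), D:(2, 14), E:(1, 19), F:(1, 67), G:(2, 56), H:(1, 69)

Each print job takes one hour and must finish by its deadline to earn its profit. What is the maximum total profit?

Sort by profit descending; place each in the latest free slot ≤ its deadline.
Profit order: H=69 F=67 A=58 G=56 C=43 B=37 E=19 D=14
Assign: H→slot 1, F skipped, A skipped, G→slot 2, C skipped, B skipped, E skipped, D skipped.
Slots: [1:H] [2:G]
Profit = 69 + 56 = 125

125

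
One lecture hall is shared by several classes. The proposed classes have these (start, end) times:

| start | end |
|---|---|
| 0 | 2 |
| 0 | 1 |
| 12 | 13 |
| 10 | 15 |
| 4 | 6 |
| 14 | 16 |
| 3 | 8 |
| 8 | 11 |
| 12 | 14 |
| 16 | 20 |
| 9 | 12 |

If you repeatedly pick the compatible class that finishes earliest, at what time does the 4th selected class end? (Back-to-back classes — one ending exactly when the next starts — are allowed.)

13

Order by finish time; keep every interval that doesn't clash with the previous kept one.
By end time: (0,1), (0,2), (4,6), (3,8), (8,11), (9,12), (12,13), (12,14), (10,15), (14,16), (16,20).
Pick (0,1); next start ≥ 1 → (4,6); next start ≥ 6 → (8,11); next start ≥ 11 → (12,13); next start ≥ 13 → (14,16); next start ≥ 16 → (16,20).
Selected: (0,1) (4,6) (8,11) (12,13) (14,16) (16,20)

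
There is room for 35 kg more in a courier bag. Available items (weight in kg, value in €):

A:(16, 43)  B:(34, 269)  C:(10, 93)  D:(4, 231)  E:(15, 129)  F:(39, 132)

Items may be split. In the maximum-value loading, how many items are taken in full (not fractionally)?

Sort by value per unit weight and fill in that order.
Order: D (231/4=57.75) > C (93/10=9.30) > E (129/15=8.60) > B (269/34=7.91) > F (132/39=3.38) > A (43/16=2.69)
Fill: take D (4 @ 231) → take C (10 @ 93) → take E (15 @ 129) → take 6/34 of B → 47.47; 35/35 used.
3 item(s) taken whole; one partial (take 6/34 of B).

3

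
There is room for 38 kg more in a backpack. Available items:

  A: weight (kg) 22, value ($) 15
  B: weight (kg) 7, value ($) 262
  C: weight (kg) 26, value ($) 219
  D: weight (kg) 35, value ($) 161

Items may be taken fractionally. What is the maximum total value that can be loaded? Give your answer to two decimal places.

Order: B (262/7=37.43) > C (219/26=8.42) > D (161/35=4.60) > A (15/22=0.68)
Fill: take B (7 @ 262) → take C (26 @ 219) → take 5/35 of D → 23.00; 38/38 used.
Total value = 504.00

504.00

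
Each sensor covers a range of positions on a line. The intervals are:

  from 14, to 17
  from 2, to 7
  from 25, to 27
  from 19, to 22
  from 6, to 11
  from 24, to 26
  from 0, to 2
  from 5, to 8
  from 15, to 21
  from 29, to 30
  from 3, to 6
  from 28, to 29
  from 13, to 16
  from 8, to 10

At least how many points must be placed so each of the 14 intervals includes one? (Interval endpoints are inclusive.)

7

Sort by right endpoint; whenever an interval is uncovered, place a point at its right end.
By right end: [0,2]  [3,6]  [2,7]  [5,8]  [8,10]  [6,11]  [13,16]  [14,17]  [15,21]  [19,22]  [24,26]  [25,27]  [28,29]  [29,30]
[0,2] uncovered → point at 2; [3,6] uncovered → point at 6; [8,10] uncovered → point at 10; [13,16] uncovered → point at 16; [19,22] uncovered → point at 22; [24,26] uncovered → point at 26; [28,29] uncovered → point at 29.
Points: 2, 6, 10, 16, 22, 26, 29 (7 total).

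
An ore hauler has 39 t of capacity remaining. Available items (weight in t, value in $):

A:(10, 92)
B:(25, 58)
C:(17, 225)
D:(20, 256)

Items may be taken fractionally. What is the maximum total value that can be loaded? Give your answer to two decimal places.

Order: C (225/17=13.24) > D (256/20=12.80) > A (92/10=9.20) > B (58/25=2.32)
Fill: take C (17 @ 225) → take D (20 @ 256) → take 2/10 of A → 18.40; 39/39 used.
Total value = 499.40

499.40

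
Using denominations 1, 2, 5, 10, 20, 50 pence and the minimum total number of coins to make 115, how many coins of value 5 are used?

1

Use the largest denomination that fits, subtract, and repeat.
115 = 2×50 + 1×10 + 1×5
Count of 5: 1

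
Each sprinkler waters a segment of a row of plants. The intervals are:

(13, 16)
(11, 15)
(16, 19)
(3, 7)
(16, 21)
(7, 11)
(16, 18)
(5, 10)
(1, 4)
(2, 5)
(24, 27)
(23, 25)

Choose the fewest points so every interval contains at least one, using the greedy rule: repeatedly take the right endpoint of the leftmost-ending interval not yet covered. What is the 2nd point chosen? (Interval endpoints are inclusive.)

10

Sorted: [1,4] [2,5] [3,7] [5,10] [7,11] [11,15] [13,16] [16,18] [16,19] [16,21] [23,25] [24,27]
{[1,4],[2,5],[3,7]} hit by 4; {[5,10],[7,11]} hit by 10; {[11,15],[13,16]} hit by 15; {[16,18],[16,19],[16,21]} hit by 18; {[23,25],[24,27]} hit by 25.
Points: 4, 10, 15, 18, 25 (5 total).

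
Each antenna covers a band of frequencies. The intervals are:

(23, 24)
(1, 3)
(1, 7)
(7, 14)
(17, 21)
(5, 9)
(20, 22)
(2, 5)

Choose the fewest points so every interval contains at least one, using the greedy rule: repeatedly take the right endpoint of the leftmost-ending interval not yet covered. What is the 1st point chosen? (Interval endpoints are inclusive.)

Sort by right endpoint; whenever an interval is uncovered, place a point at its right end.
Sorted: [1,3] [2,5] [1,7] [5,9] [7,14] [17,21] [20,22] [23,24]
{[1,3],[2,5],[1,7]} hit by 3; {[5,9],[7,14]} hit by 9; {[17,21],[20,22]} hit by 21; {[23,24]} hit by 24.
Points: 3, 9, 21, 24 (4 total).

3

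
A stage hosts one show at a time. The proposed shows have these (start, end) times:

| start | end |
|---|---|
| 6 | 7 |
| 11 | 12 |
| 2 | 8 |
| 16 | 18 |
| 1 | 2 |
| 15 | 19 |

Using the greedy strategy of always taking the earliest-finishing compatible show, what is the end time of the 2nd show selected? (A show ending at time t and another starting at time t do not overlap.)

7

Greedy by earliest finish: after sorting by end time, pick each interval compatible with the last pick.
Sorted by end: (1,2)  (6,7)  (2,8)  (11,12)  (16,18)  (15,19)
take (1,2); take (6,7); take (11,12); take (16,18).
Selected: (1,2) (6,7) (11,12) (16,18)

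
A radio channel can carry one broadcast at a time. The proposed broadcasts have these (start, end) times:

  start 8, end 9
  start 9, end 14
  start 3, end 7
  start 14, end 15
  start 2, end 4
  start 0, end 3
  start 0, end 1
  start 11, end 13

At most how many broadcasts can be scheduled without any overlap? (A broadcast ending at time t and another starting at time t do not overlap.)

5

Sorted by end: (0,1)  (0,3)  (2,4)  (3,7)  (8,9)  (11,13)  (9,14)  (14,15)
take (0,1); skip (0,3); take (2,4); take (8,9); take (11,13); take (14,15).
Selected 5 broadcasts.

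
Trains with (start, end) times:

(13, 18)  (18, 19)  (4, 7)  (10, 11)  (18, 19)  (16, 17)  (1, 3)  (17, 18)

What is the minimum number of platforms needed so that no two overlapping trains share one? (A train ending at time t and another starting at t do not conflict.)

Count concurrent intervals with a sweep; the peak is the room count.
Events (time:±→running): 1:+→1 3:-→0 4:+→1 7:-→0 10:+→1 11:-→0 13:+→1 16:+→2 … peak 2.

2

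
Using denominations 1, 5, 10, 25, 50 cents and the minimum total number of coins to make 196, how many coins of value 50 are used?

Greedy: take as many of the largest coin as possible, then repeat with the remainder.
196 = 3×50 + 1×25 + 2×10 + 1×1
Count of 50: 3

3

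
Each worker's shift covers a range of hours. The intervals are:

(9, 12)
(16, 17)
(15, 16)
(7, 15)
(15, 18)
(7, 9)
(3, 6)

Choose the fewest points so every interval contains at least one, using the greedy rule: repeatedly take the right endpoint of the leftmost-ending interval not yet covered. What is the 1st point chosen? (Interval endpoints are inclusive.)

6

Process intervals by earliest right end; each time one isn't hit yet, stab at its right endpoint.
Sorted: [3,6] [7,9] [9,12] [7,15] [15,16] [16,17] [15,18]
{[3,6]} hit by 6; {[7,9],[9,12],[7,15]} hit by 9; {[15,16],[16,17],[15,18]} hit by 16.
Points: 6, 9, 16 (3 total).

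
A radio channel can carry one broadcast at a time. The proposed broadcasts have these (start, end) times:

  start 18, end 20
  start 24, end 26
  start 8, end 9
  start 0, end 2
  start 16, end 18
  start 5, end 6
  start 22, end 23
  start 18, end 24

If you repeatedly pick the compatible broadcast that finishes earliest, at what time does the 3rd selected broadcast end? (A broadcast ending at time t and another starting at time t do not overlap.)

9

By end time: (0,2), (5,6), (8,9), (16,18), (18,20), (22,23), (18,24), (24,26).
Pick (0,2); next start ≥ 2 → (5,6); next start ≥ 6 → (8,9); next start ≥ 9 → (16,18); next start ≥ 18 → (18,20); next start ≥ 20 → (22,23); next start ≥ 23 → (24,26).
Selected: (0,2) (5,6) (8,9) (16,18) (18,20) (22,23) (24,26)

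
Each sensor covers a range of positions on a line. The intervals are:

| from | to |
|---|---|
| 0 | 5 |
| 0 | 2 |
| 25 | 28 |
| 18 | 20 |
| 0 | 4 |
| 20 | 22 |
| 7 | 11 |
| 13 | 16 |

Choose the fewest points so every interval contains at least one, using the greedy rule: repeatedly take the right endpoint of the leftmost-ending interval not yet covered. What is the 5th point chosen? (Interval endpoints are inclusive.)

Sort by right endpoint; whenever an interval is uncovered, place a point at its right end.
Sorted: [0,2] [0,4] [0,5] [7,11] [13,16] [18,20] [20,22] [25,28]
{[0,2],[0,4],[0,5]} hit by 2; {[7,11]} hit by 11; {[13,16]} hit by 16; {[18,20],[20,22]} hit by 20; {[25,28]} hit by 28.
Points: 2, 11, 16, 20, 28 (5 total).

28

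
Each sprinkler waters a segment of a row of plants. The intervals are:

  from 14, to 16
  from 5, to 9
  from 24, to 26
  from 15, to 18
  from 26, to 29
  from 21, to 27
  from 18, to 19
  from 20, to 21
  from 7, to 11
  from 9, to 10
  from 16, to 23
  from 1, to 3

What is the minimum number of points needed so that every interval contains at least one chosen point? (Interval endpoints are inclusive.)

6

Sort by right endpoint; whenever an interval is uncovered, place a point at its right end.
By right end: [1,3]  [5,9]  [9,10]  [7,11]  [14,16]  [15,18]  [18,19]  [20,21]  [16,23]  [24,26]  [21,27]  [26,29]
[1,3] uncovered → point at 3; [5,9] uncovered → point at 9; [14,16] uncovered → point at 16; [18,19] uncovered → point at 19; [20,21] uncovered → point at 21; [24,26] uncovered → point at 26.
Points: 3, 9, 16, 19, 21, 26 (6 total).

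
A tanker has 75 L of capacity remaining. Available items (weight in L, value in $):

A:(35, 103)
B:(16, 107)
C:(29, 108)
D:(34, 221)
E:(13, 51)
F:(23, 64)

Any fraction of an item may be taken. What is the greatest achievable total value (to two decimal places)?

423.69

Order: B (107/16=6.69) > D (221/34=6.50) > E (51/13=3.92) > C (108/29=3.72) > A (103/35=2.94) > F (64/23=2.78)
Fill: take B (16 @ 107) → take D (34 @ 221) → take E (13 @ 51) → take 12/29 of C → 44.69; 75/75 used.
Total value = 423.69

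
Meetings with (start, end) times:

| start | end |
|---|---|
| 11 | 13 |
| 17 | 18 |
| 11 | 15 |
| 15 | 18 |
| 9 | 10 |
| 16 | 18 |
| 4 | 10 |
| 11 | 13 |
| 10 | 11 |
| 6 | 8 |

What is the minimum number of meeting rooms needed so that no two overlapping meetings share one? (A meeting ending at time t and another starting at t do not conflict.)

Events (time:±→running): 4:+→1 6:+→2 8:-→1 9:+→2 10:-→1 10:-→0 10:+→1 11:-→0 11:+→1 11:+→2 11:+→3 … peak 3.

3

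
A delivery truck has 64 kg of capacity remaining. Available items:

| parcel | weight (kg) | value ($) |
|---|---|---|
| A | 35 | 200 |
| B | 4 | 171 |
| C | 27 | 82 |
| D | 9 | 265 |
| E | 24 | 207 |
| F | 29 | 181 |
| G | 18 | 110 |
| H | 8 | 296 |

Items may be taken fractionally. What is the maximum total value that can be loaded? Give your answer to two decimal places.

Sort by value per unit weight and fill in that order.
Ratios (sorted): B 42.75, H 37.00, D 29.44, E 8.62, F 6.24, G 6.11, A 5.71, C 3.04
take B (4 @ 171); take H (8 @ 296); take D (9 @ 265); take E (24 @ 207); take 19/29 of F → 118.59. Capacity used 64/64.
Total value = 1057.59

1057.59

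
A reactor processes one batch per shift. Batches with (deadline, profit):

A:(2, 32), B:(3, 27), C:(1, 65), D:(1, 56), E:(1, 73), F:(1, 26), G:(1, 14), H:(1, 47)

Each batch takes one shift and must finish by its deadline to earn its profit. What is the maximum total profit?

Take jobs in profit order; each goes to the latest open slot no later than its deadline.
Profit order: E=73 C=65 D=56 H=47 A=32 B=27 F=26 G=14
Assign: E→slot 1, C skipped, D skipped, H skipped, A→slot 2, B→slot 3, F skipped, G skipped.
Slots: [1:E] [2:A] [3:B]
Profit = 73 + 32 + 27 = 132

132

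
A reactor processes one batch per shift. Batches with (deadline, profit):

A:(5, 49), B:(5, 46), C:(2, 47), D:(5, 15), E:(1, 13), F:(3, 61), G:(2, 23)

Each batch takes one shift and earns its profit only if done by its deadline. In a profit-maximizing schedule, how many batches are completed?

Sort by profit descending; place each in the latest free slot ≤ its deadline.
By profit: F(d3,61), A(d5,49), C(d2,47), B(d5,46), G(d2,23), D(d5,15), E(d1,13)
F→slot 3; A→slot 5; C→slot 2; B→slot 4; G→slot 1; D skipped; E skipped.
5 of 7 scheduled.

5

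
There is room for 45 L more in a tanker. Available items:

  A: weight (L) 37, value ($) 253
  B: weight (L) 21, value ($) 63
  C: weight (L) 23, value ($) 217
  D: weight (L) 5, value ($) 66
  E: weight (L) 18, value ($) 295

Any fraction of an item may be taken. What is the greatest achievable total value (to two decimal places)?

568.57

Order: E (295/18=16.39) > D (66/5=13.20) > C (217/23=9.43) > A (253/37=6.84) > B (63/21=3.00)
Fill: take E (18 @ 295) → take D (5 @ 66) → take 22/23 of C → 207.57; 45/45 used.
Total value = 568.57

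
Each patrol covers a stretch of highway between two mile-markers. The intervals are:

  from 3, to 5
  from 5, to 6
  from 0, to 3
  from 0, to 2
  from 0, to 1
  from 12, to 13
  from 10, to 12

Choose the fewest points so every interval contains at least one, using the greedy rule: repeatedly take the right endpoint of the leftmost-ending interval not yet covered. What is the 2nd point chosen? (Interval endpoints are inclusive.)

By right end: [0,1]  [0,2]  [0,3]  [3,5]  [5,6]  [10,12]  [12,13]
[0,1] uncovered → point at 1; [3,5] uncovered → point at 5; [10,12] uncovered → point at 12.
Points: 1, 5, 12 (3 total).

5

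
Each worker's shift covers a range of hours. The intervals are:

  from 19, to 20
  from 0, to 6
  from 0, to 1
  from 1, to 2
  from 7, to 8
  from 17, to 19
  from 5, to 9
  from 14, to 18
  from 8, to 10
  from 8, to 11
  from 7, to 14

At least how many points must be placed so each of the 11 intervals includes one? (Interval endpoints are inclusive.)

4

Sort by right endpoint; whenever an interval is uncovered, place a point at its right end.
Sorted: [0,1] [1,2] [0,6] [7,8] [5,9] [8,10] [8,11] [7,14] [14,18] [17,19] [19,20]
{[0,1],[1,2],[0,6]} hit by 1; {[7,8],[5,9],[8,10],[8,11],[7,14]} hit by 8; {[14,18],[17,19]} hit by 18; {[19,20]} hit by 20.
Points: 1, 8, 18, 20 (4 total).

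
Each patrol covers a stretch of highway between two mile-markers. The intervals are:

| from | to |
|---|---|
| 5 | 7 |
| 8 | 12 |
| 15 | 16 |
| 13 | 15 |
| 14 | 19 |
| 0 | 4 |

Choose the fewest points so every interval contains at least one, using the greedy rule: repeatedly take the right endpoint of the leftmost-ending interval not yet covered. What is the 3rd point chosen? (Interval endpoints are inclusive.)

By right end: [0,4]  [5,7]  [8,12]  [13,15]  [15,16]  [14,19]
[0,4] uncovered → point at 4; [5,7] uncovered → point at 7; [8,12] uncovered → point at 12; [13,15] uncovered → point at 15.
Points: 4, 7, 12, 15 (4 total).

12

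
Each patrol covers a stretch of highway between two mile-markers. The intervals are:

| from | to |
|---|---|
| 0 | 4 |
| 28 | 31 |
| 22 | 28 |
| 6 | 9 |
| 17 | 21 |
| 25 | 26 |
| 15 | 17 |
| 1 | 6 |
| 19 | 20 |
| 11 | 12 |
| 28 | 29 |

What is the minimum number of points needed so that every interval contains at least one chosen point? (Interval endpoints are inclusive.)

7

Sort by right endpoint; whenever an interval is uncovered, place a point at its right end.
By right end: [0,4]  [1,6]  [6,9]  [11,12]  [15,17]  [19,20]  [17,21]  [25,26]  [22,28]  [28,29]  [28,31]
[0,4] uncovered → point at 4; [6,9] uncovered → point at 9; [11,12] uncovered → point at 12; [15,17] uncovered → point at 17; [19,20] uncovered → point at 20; [25,26] uncovered → point at 26; [28,29] uncovered → point at 29.
Points: 4, 9, 12, 17, 20, 26, 29 (7 total).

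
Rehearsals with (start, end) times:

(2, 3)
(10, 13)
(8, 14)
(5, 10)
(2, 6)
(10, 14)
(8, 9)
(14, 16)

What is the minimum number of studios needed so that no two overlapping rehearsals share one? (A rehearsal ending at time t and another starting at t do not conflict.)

3

Events (time:±→running): 2:+→1 2:+→2 3:-→1 5:+→2 6:-→1 8:+→2 8:+→3 … peak 3.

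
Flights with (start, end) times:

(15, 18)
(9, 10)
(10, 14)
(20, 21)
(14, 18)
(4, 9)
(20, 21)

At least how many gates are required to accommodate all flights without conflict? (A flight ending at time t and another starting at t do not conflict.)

2

starts: [4, 9, 10, 14, 15, 20, 20]
ends:   [9, 10, 14, 18, 18, 21, 21]
s4→1 e9→0 s9→1 e10→0 s10→1 e14→0 s14→1 s15→2  — peak 2.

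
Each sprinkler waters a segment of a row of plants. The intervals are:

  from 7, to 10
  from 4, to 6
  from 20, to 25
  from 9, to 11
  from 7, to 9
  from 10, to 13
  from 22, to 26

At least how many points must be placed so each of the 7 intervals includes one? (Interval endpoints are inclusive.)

4

Sort by right endpoint; whenever an interval is uncovered, place a point at its right end.
By right end: [4,6]  [7,9]  [7,10]  [9,11]  [10,13]  [20,25]  [22,26]
[4,6] uncovered → point at 6; [7,9] uncovered → point at 9; [10,13] uncovered → point at 13; [20,25] uncovered → point at 25.
Points: 6, 9, 13, 25 (4 total).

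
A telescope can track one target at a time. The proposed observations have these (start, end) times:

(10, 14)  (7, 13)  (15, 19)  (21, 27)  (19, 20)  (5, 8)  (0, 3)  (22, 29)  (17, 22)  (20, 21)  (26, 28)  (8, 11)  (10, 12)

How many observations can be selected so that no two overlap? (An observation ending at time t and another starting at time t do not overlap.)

7

Greedy by earliest finish: after sorting by end time, pick each interval compatible with the last pick.
By end time: (0,3), (5,8), (8,11), (10,12), (7,13), (10,14), (15,19), (19,20), (20,21), (17,22), (21,27), (26,28), (22,29).
Pick (0,3); next start ≥ 3 → (5,8); next start ≥ 8 → (8,11); next start ≥ 11 → (15,19); next start ≥ 19 → (19,20); next start ≥ 20 → (20,21); next start ≥ 21 → (21,27).
Selected 7 observations.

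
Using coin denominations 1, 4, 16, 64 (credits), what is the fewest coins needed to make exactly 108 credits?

Use the largest denomination that fits, subtract, and repeat.
108 = 1×64 + 2×16 + 3×4
Total coins = 1 + 2 + 3 = 6

6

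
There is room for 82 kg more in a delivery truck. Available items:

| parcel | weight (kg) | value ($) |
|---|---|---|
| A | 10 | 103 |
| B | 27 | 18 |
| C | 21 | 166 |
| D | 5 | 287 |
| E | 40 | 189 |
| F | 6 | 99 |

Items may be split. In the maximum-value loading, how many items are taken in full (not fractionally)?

Greedy by value/weight ratio, highest first.
Order: D (287/5=57.40) > F (99/6=16.50) > A (103/10=10.30) > C (166/21=7.90) > E (189/40=4.72) > B (18/27=0.67)
Fill: take D (5 @ 287) → take F (6 @ 99) → take A (10 @ 103) → take C (21 @ 166) → take E (40 @ 189); 82/82 used.
5 item(s) taken whole.

5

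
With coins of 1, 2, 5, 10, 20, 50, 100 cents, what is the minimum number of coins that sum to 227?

5

227 = 2×100 + 1×20 + 1×5 + 1×2
Total coins = 2 + 1 + 1 + 1 = 5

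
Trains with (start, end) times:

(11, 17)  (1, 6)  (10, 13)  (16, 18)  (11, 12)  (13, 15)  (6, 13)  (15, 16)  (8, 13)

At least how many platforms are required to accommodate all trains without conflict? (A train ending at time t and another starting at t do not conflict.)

Events (time:±→running): 1:+→1 6:-→0 6:+→1 8:+→2 10:+→3 11:+→4 11:+→5 … peak 5.

5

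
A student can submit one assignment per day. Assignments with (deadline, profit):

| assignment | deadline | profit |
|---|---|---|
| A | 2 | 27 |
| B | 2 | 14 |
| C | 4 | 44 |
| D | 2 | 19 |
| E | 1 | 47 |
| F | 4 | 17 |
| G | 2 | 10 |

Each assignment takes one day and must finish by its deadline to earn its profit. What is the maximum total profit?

Sort by profit descending; place each in the latest free slot ≤ its deadline.
By profit: E(d1,47), C(d4,44), A(d2,27), D(d2,19), F(d4,17), B(d2,14), G(d2,10)
E→slot 1; C→slot 4; A→slot 2; D skipped; F→slot 3; B skipped; G skipped.
Profit = 47 + 27 + 17 + 44 = 135

135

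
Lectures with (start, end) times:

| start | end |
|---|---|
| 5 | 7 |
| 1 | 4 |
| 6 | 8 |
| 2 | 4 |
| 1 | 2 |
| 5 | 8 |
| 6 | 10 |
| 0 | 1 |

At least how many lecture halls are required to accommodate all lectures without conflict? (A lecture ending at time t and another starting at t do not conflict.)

Count concurrent intervals with a sweep; the peak is the room count.
starts: [0, 1, 1, 2, 5, 5, 6, 6]
ends:   [1, 2, 4, 4, 7, 8, 8, 10]
s0→1 e1→0 s1→1 s1→2 e2→1 s2→2 e4→1 e4→0 s5→1 s5→2 s6→3 s6→4  — peak 4.

4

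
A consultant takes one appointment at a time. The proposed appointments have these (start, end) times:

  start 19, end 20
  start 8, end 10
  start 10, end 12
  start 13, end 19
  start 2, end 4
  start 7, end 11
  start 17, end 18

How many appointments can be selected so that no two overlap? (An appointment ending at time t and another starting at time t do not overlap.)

5

Sorted by end: (2,4)  (8,10)  (7,11)  (10,12)  (17,18)  (13,19)  (19,20)
take (2,4); take (8,10); take (10,12); take (17,18); take (19,20).
Selected 5 appointments.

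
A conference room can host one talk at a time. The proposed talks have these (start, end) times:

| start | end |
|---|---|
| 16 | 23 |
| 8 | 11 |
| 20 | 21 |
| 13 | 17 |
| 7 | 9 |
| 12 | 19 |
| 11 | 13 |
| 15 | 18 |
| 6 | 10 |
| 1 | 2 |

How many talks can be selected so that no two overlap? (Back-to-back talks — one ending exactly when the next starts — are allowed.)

Greedy by earliest finish: after sorting by end time, pick each interval compatible with the last pick.
Sorted by end: (1,2)  (7,9)  (6,10)  (8,11)  (11,13)  (13,17)  (15,18)  (12,19)  (20,21)  (16,23)
take (1,2); take (7,9); take (11,13); take (13,17); take (20,21); skip (16,23).
Selected 5 talks.

5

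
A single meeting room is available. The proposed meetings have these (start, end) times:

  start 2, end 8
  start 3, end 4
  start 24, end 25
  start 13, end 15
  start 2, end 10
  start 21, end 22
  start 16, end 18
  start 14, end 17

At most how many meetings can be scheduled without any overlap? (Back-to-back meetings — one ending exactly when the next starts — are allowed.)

Order by finish time; keep every interval that doesn't clash with the previous kept one.
By end time: (3,4), (2,8), (2,10), (13,15), (14,17), (16,18), (21,22), (24,25).
Pick (3,4); next start ≥ 4 → (13,15); next start ≥ 15 → (16,18); next start ≥ 18 → (21,22); next start ≥ 22 → (24,25).
Selected 5 meetings.

5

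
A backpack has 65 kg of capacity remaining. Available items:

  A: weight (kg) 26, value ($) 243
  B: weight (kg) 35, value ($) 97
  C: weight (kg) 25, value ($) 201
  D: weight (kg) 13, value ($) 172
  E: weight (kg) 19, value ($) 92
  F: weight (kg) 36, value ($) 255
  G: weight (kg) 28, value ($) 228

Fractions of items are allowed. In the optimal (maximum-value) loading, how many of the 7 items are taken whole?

2

Ratios (sorted): D 13.23, A 9.35, G 8.14, C 8.04, F 7.08, E 4.84, B 2.77
take D (13 @ 172); take A (26 @ 243); take 26/28 of G → 211.71. Capacity used 65/65.
2 item(s) taken whole; one partial (take 26/28 of G).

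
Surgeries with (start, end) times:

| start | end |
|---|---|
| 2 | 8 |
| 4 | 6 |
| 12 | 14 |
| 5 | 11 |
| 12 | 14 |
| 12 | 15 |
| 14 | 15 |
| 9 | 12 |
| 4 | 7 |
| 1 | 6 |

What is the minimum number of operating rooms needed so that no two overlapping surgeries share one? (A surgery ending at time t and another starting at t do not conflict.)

5

The answer is the maximum number of intervals overlapping at any instant.
Events (time:±→running): 1:+→1 2:+→2 4:+→3 4:+→4 5:+→5 … peak 5.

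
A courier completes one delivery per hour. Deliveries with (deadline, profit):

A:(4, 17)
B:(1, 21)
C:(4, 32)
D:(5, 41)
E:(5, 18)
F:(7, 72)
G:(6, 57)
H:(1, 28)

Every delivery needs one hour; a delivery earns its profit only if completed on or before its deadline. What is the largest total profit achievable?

Profit order: F=72 G=57 D=41 C=32 H=28 B=21 E=18 A=17
Assign: F→slot 7, G→slot 6, D→slot 5, C→slot 4, H→slot 1, B skipped, E→slot 3, A→slot 2.
Slots: [1:H] [2:A] [3:E] [4:C] [5:D] [6:G] [7:F]
Profit = 28 + 17 + 18 + 32 + 41 + 57 + 72 = 265

265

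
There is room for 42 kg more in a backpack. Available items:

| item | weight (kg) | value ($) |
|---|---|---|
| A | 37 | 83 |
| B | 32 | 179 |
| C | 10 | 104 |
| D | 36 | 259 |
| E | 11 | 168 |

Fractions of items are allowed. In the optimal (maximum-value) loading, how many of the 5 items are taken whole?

Sort by value per unit weight and fill in that order.
Order: E (168/11=15.27) > C (104/10=10.40) > D (259/36=7.19) > B (179/32=5.59) > A (83/37=2.24)
Fill: take E (11 @ 168) → take C (10 @ 104) → take 21/36 of D → 151.08; 42/42 used.
2 item(s) taken whole; one partial (take 21/36 of D).

2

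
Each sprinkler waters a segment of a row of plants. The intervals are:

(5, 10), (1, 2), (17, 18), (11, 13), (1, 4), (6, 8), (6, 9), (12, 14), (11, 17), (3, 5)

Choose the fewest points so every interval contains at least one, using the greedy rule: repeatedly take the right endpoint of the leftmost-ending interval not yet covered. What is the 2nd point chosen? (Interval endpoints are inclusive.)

Sorted: [1,2] [1,4] [3,5] [6,8] [6,9] [5,10] [11,13] [12,14] [11,17] [17,18]
{[1,2],[1,4]} hit by 2; {[3,5]} hit by 5; {[6,8],[6,9],[5,10]} hit by 8; {[11,13],[12,14],[11,17]} hit by 13; {[17,18]} hit by 18.
Points: 2, 5, 8, 13, 18 (5 total).

5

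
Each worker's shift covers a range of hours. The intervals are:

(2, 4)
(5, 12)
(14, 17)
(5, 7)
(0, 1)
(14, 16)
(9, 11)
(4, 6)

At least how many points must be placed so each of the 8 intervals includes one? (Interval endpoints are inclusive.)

Sorted: [0,1] [2,4] [4,6] [5,7] [9,11] [5,12] [14,16] [14,17]
{[0,1]} hit by 1; {[2,4],[4,6]} hit by 4; {[5,7]} hit by 7; {[9,11],[5,12]} hit by 11; {[14,16],[14,17]} hit by 16.
Points: 1, 4, 7, 11, 16 (5 total).

5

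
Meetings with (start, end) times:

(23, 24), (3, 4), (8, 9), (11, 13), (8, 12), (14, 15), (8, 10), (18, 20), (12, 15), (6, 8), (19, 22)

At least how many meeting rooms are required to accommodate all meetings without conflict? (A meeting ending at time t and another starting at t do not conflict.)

Count concurrent intervals with a sweep; the peak is the room count.
Events (time:±→running): 3:+→1 4:-→0 6:+→1 8:-→0 8:+→1 8:+→2 8:+→3 … peak 3.

3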